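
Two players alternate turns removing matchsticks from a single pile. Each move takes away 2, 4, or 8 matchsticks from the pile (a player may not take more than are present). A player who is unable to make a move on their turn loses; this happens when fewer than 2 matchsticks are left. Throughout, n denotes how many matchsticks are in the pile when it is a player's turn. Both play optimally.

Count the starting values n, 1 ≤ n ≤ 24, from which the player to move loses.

8

Classify positions by backward induction: terminal positions (no move available) are L. From any other position, the mover wins iff some move reaches an L.
n=0: no move → L
n=1: no move → L
n=2: can move to 0, which is L ⇒ W
n=3: can move to 1, which is L ⇒ W
n=4: can move to 0, which is L ⇒ W
n=5: can move to 1, which is L ⇒ W
n=6: moves to 4(W), 2(W); every one is W ⇒ L
n=7: moves to 5(W), 3(W); every one is W ⇒ L
n=8: can move to 6, which is L ⇒ W
n=9: can move to 7, which is L ⇒ W
n=10: can move to 6, which is L ⇒ W
n=11: can move to 7, which is L ⇒ W
n=12: moves to 10(W), 8(W), 4(W); every one is W ⇒ L
n=13: moves to 11(W), 9(W), 5(W); every one is W ⇒ L
n=14: can move to 12, which is L ⇒ W
n=15: can move to 13, which is L ⇒ W
n=16: can move to 12, which is L ⇒ W
n=17: can move to 13, which is L ⇒ W
n=18: moves to 16(W), 14(W), 10(W); every one is W ⇒ L
n=19: moves to 17(W), 15(W), 11(W); every one is W ⇒ L
n=20: can move to 18, which is L ⇒ W
n=21: can move to 19, which is L ⇒ W
n=22: can move to 18, which is L ⇒ W
n=23: can move to 19, which is L ⇒ W
n=24: moves to 22(W), 20(W), 16(W); every one is W ⇒ L
L entries with 1 ≤ n ≤ 24 (n=0 is outside the asked range and is not counted): n = 1, 6, 7, 12, 13, 18, 19, 24; that makes 8.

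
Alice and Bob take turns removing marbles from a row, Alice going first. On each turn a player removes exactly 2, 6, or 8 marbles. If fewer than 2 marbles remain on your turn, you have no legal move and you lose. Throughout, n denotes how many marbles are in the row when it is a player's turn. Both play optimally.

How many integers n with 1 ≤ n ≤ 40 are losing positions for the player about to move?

11

Label each position W (a win for the player to move) or L (a loss). A position with no legal move is L; any other position is W exactly when some move reaches an L, and L when every move reaches a W.
n=0: no move → L
n=1: no move → L
n=2: W (go to 0, an L position)
n=3: W (go to 1, an L position)
n=4: L (sole option 2(W) is W)
n=5: L (sole option 3(W) is W)
n=6: W (go to 4, an L position)
n=7: W (go to 5, an L position)
n=8: W (go to 0, an L position)
n=9: W (go to 1, an L position)
n=10: W (go to 4, an L position)
n=11: W (go to 5, an L position)
n=12: W (go to 4, an L position)
n=13: W (go to 5, an L position)
n=14: L (options 12(W), 8(W), 6(W) are all W)
n=15: L (options 13(W), 9(W), 7(W) are all W)
n=16: W (go to 14, an L position)
n=17: W (go to 15, an L position)
n=18: L (options 16(W), 12(W), 10(W) are all W)
n=19: L (options 17(W), 13(W), 11(W) are all W)
n=20: W (go to 18, an L position)
n=21: W (go to 19, an L position)
n=22: W (go to 14, an L position)
n=23: W (go to 15, an L position)
n=24: W (go to 18, an L position)
n=25: W (go to 19, an L position)
n=26: W (go to 18, an L position)
n=27: W (go to 19, an L position)
n=28: L (options 26(W), 22(W), 20(W) are all W)
n=29: L (options 27(W), 23(W), 21(W) are all W)
n=30: W (go to 28, an L position)
n=31: W (go to 29, an L position)
n=32: L (options 30(W), 26(W), 24(W) are all W)
n=33: L (options 31(W), 27(W), 25(W) are all W)
n=34: W (go to 32, an L position)
n=35: W (go to 33, an L position)
n=36: W (go to 28, an L position)
n=37: W (go to 29, an L position)
n=38: W (go to 32, an L position)
n=39: W (go to 33, an L position)
n=40: W (go to 32, an L position)
L entries with 1 ≤ n ≤ 40 (n=0 is outside the asked range and is not counted): n = 1, 4, 5, 14, 15, 18, 19, 28, 29, 32, 33; that makes 11.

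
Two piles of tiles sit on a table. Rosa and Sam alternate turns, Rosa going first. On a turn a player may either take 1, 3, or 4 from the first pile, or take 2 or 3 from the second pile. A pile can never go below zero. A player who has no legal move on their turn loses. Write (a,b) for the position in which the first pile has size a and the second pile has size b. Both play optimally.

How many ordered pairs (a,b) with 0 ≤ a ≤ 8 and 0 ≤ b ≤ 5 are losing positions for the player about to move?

Build the W/L table. Terminal = L. A non-terminal position is W if it has a move to some L; otherwise it is L.
Every move lowers a or b (never raises either), so fill the grid row by row in increasing a, and left to right within a row: each cell's successors are then already labelled.
      b=0  b=1  b=2  b=3  b=4  b=5
a=0:    L    L    W    W    W    L
a=1:    W    W    L    L    W    W
a=2:    L    L    W    W    W    L
a=3:    W    W    L    L    W    W
a=4:    W    W    W    W    L    W
a=5:    W    W    W    W    W    W
a=6:    W    W    W    W    L    W
a=7:    L    L    W    W    W    L
a=8:    W    W    L    L    W    W
Cells with no legal move (terminal, hence L): (0,0), (0,1).
The remaining L cells, each justified by listing all of its moves:
(0,5): →(0,3)(W), (0,2)(W) — all W, so L
(1,2): →(0,2)(W), (1,0)(W) — all W, so L
(1,3): →(0,3)(W), (1,1)(W), (1,0)(W) — all W, so L
(2,0): →(1,0)(W) only, which is W, so L
(2,1): →(1,1)(W) only, which is W, so L
(2,5): →(1,5)(W), (2,3)(W), (2,2)(W) — all W, so L
(3,2): →(2,2)(W), (0,2)(W), (3,0)(W) — all W, so L
(3,3): →(2,3)(W), (0,3)(W), (3,1)(W), (3,0)(W) — all W, so L
(4,4): →(3,4)(W), (1,4)(W), (0,4)(W), (4,2)(W), (4,1)(W) — all W, so L
(6,4): →(5,4)(W), (3,4)(W), (2,4)(W), (6,2)(W), (6,1)(W) — all W, so L
(7,0): →(6,0)(W), (4,0)(W), (3,0)(W) — all W, so L
(7,1): →(6,1)(W), (4,1)(W), (3,1)(W) — all W, so L
(7,5): →(6,5)(W), (4,5)(W), (3,5)(W), (7,3)(W), (7,2)(W) — all W, so L
(8,2): →(7,2)(W), (5,2)(W), (4,2)(W), (8,0)(W) — all W, so L
(8,3): →(7,3)(W), (5,3)(W), (4,3)(W), (8,1)(W), (8,0)(W) — all W, so L
Every other cell has at least one move into one of the L cells above, so it is W.
L cells per row: a=0: 3, a=1: 2, a=2: 3, a=3: 2, a=4: 1, a=5: 0, a=6: 1, a=7: 3, a=8: 2; total 17.

17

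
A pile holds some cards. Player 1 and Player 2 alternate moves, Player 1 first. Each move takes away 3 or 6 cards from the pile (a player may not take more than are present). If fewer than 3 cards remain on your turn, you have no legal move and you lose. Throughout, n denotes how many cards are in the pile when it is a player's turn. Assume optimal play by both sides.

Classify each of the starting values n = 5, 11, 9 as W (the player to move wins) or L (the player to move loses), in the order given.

Use the standard recursion: the mover loses at a terminal position; elsewhere, the mover wins exactly when some move hands the opponent an L position.
n=0: no move → L
n=1: no move → L
n=2: no move → L
n=3: can move to 0, which is L ⇒ W
n=4: can move to 1, which is L ⇒ W
n=5: can move to 2, which is L ⇒ W
n=6: can move to 0, which is L ⇒ W
n=7: can move to 1, which is L ⇒ W
n=8: can move to 2, which is L ⇒ W
n=9: moves to 6(W), 3(W); every one is W ⇒ L
n=10: moves to 7(W), 4(W); every one is W ⇒ L
n=11: moves to 8(W), 5(W); every one is W ⇒ L

5: W, 11: L, 9: L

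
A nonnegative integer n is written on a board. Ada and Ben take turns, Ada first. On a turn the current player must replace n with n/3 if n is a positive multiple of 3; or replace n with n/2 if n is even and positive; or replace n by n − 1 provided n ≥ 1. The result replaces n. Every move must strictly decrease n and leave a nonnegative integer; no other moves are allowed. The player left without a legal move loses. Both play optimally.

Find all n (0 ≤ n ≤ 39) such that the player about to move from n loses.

Positions with no move are L. A position that does have a move is losing for the player to move precisely when every available move leads to a winning position for the opponent. Fill in the labels:
n=0: no move → L
n=1: W (go to 0, an L position)
n=2: L (sole option 1(W) is W)
n=3: W (go to 2, an L position)
n=4: W (go to 2, an L position)
n=5: L (sole option 4(W) is W)
n=6: W (go to 2, an L position)
n=7: L (sole option 6(W) is W)
n=8: W (go to 7, an L position)
n=9: L (options 3(W), 8(W) are all W)
n=10: W (go to 5, an L position)
n=11: L (sole option 10(W) is W)
n=12: W (go to 11, an L position)
n=13: L (sole option 12(W) is W)
n=14: W (go to 7, an L position)
n=15: W (go to 5, an L position)
n=16: L (options 8(W), 15(W) are all W)
n=17: W (go to 16, an L position)
n=18: W (go to 9, an L position)
n=19: L (sole option 18(W) is W)
n=20: W (go to 19, an L position)
n=21: W (go to 7, an L position)
n=22: W (go to 11, an L position)
n=23: L (sole option 22(W) is W)
n=24: W (go to 23, an L position)
n=25: L (sole option 24(W) is W)
n=26: W (go to 13, an L position)
n=27: W (go to 9, an L position)
n=28: L (options 14(W), 27(W) are all W)
n=29: W (go to 28, an L position)
n=30: L (options 10(W), 15(W), 29(W) are all W)
n=31: W (go to 30, an L position)
n=32: W (go to 16, an L position)
n=33: W (go to 11, an L position)
n=34: L (options 17(W), 33(W) are all W)
n=35: W (go to 34, an L position)
n=36: L (options 12(W), 18(W), 35(W) are all W)
n=37: W (go to 36, an L position)
n=38: W (go to 19, an L position)
n=39: W (go to 13, an L position)
The losing starting values of n are exactly the entries labelled L in this table (15 of them).

0, 2, 5, 7, 9, 11, 13, 16, 19, 23, 25, 28, 30, 34, 36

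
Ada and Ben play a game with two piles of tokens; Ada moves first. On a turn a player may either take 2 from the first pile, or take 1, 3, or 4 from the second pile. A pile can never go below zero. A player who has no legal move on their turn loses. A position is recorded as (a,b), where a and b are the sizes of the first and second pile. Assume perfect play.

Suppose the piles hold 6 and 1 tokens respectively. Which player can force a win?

Ben wins.

Positions with no move are L. A position that does have a move is losing for the player to move precisely when every available move leads to a winning position for the opponent. Fill in the labels:
No move ever increases a pile, so every position that can arise here has a ≤ 6 and b ≤ 1; it is enough to label the cells with 0 ≤ a ≤ 6 and 0 ≤ b ≤ 1.
Every move lowers a or b (never raises either), so fill the grid row by row in increasing a, and left to right within a row: each cell's successors are then already labelled.
      b=0  b=1
a=0:    L    W
a=1:    L    W
a=2:    W    L
a=3:    W    L
a=4:    L    W
a=5:    L    W
a=6:    W    L
Cells with no legal move (terminal, hence L): (0,0), (1,0).
The remaining L cells, each justified by listing all of its moves:
(2,1): L (options (0,1)(W), (2,0)(W) are all W)
(3,1): L (options (1,1)(W), (3,0)(W) are all W)
(4,0): L (sole option (2,0)(W) is W)
(5,0): L (sole option (3,0)(W) is W)
(6,1): L (options (4,1)(W), (6,0)(W) are all W)
Every other cell has at least one move into one of the L cells above, so it is W.
Every move from (6,1) reaches a W position, so the mover loses.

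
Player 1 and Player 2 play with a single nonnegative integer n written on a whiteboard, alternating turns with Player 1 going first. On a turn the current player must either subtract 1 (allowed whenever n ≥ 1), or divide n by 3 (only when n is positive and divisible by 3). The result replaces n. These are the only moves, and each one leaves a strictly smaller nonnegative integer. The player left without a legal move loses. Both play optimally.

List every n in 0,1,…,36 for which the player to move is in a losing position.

Work bottom-up. With no move the player to move loses. Otherwise the position is W if at least one move leads to an L position for the opponent, and L if every move leads to a W.
n=0: no move → L
n=1: →0(L), so W
n=2: →1(W) only, which is W, so L
n=3: →2(L), so W
n=4: →3(W) only, which is W, so L
n=5: →4(L), so W
n=6: →2(L), so W
n=7: →6(W) only, which is W, so L
n=8: →7(L), so W
n=9: →3(W), 8(W) — all W, so L
n=10: →9(L), so W
n=11: →10(W) only, which is W, so L
n=12: →4(L), so W
n=13: →12(W) only, which is W, so L
n=14: →13(L), so W
n=15: →5(W), 14(W) — all W, so L
n=16: →15(L), so W
n=17: →16(W) only, which is W, so L
n=18: →17(L), so W
n=19: →18(W) only, which is W, so L
n=20: →19(L), so W
n=21: →7(L), so W
n=22: →21(W) only, which is W, so L
n=23: →22(L), so W
n=24: →8(W), 23(W) — all W, so L
n=25: →24(L), so W
n=26: →25(W) only, which is W, so L
n=27: →9(L), so W
n=28: →27(W) only, which is W, so L
n=29: →28(L), so W
n=30: →10(W), 29(W) — all W, so L
n=31: →30(L), so W
n=32: →31(W) only, which is W, so L
n=33: →11(L), so W
n=34: →33(W) only, which is W, so L
n=35: →34(L), so W
n=36: →12(W), 35(W) — all W, so L
The losing starting values of n are exactly the entries labelled L in this table (18 of them).

0, 2, 4, 7, 9, 11, 13, 15, 17, 19, 22, 24, 26, 28, 30, 32, 34, 36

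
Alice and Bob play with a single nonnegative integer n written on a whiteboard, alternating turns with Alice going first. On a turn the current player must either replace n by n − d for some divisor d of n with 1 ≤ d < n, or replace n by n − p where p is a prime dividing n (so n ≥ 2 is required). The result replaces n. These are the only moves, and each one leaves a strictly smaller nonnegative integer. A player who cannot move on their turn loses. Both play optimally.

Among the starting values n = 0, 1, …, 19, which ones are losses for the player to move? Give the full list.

0, 1, 4, 9, 14

Classify positions by backward induction: terminal positions (no move available) are L. From any other position, the mover wins iff some move reaches an L.
n=0: no move → L
n=1: no move → L
n=2: →0(L), so W
n=3: →0(L), so W
n=4: →2(W), 3(W) — all W, so L
n=5: →0(L), so W
n=6: →4(L), so W
n=7: →0(L), so W
n=8: →4(L), so W
n=9: →6(W), 8(W) — all W, so L
n=10: →9(L), so W
n=11: →0(L), so W
n=12: →9(L), so W
n=13: →0(L), so W
n=14: →7(W), 12(W), 13(W) — all W, so L
n=15: →14(L), so W
n=16: →14(L), so W
n=17: →0(L), so W
n=18: →9(L), so W
n=19: →0(L), so W
The losing starting values of n are exactly the entries labelled L in this table (5 of them).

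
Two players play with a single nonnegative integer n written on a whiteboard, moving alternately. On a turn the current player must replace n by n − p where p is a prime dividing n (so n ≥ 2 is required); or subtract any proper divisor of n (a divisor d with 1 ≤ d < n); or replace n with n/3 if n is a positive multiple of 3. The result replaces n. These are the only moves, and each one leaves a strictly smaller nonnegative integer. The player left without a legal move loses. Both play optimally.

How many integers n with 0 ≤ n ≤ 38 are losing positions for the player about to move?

10

Compute win/loss labels from the base case upward. A position with no move is L. Any other position is W if it can reach an L in one move, else L.
n=0: no move → L
n=1: no move → L
n=2: reaches L-position 0 → W
n=3: reaches L-position 0 → W
n=4: only reaches 2(W), 3(W), all W → L
n=5: reaches L-position 0 → W
n=6: reaches L-position 4 → W
n=7: reaches L-position 0 → W
n=8: reaches L-position 4 → W
n=9: only reaches 3(W), 6(W), 8(W), all W → L
n=10: reaches L-position 9 → W
n=11: reaches L-position 0 → W
n=12: reaches L-position 4 → W
n=13: reaches L-position 0 → W
n=14: only reaches 7(W), 12(W), 13(W), all W → L
n=15: reaches L-position 14 → W
n=16: reaches L-position 14 → W
n=17: reaches L-position 0 → W
n=18: reaches L-position 9 → W
n=19: reaches L-position 0 → W
n=20: only reaches 10(W), 15(W), 16(W), 18(W), 19(W), all W → L
n=21: reaches L-position 14 → W
n=22: reaches L-position 20 → W
n=23: reaches L-position 0 → W
n=24: reaches L-position 20 → W
n=25: reaches L-position 20 → W
n=26: only reaches 13(W), 24(W), 25(W), all W → L
n=27: reaches L-position 9 → W
n=28: reaches L-position 14 → W
n=29: reaches L-position 0 → W
n=30: reaches L-position 20 → W
n=31: reaches L-position 0 → W
n=32: only reaches 16(W), 24(W), 28(W), 30(W), 31(W), all W → L
n=33: reaches L-position 32 → W
n=34: reaches L-position 32 → W
n=35: only reaches 28(W), 30(W), 34(W), all W → L
n=36: reaches L-position 32 → W
n=37: reaches L-position 0 → W
n=38: only reaches 19(W), 36(W), 37(W), all W → L
L entries with 0 ≤ n ≤ 38: n = 0, 1, 4, 9, 14, 20, 26, 32, 35, 38; that makes 10.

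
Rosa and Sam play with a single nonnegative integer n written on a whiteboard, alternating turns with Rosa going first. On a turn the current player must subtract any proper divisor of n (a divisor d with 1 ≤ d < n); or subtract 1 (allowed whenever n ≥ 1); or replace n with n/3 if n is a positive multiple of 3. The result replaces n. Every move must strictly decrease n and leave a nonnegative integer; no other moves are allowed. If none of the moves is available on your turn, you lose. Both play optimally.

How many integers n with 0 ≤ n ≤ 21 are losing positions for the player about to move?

9

Positions with no move are L. A position that does have a move is losing for the player to move precisely when every available move leads to a winning position for the opponent. Fill in the labels:
n=0: no move → L
n=1: can move to 0, which is L ⇒ W
n=2: the only move is to 1(W), a W ⇒ L
n=3: can move to 2, which is L ⇒ W
n=4: can move to 2, which is L ⇒ W
n=5: the only move is to 4(W), a W ⇒ L
n=6: can move to 2, which is L ⇒ W
n=7: the only move is to 6(W), a W ⇒ L
n=8: can move to 7, which is L ⇒ W
n=9: moves to 3(W), 6(W), 8(W); every one is W ⇒ L
n=10: can move to 5, which is L ⇒ W
n=11: the only move is to 10(W), a W ⇒ L
n=12: can move to 9, which is L ⇒ W
n=13: the only move is to 12(W), a W ⇒ L
n=14: can move to 7, which is L ⇒ W
n=15: can move to 5, which is L ⇒ W
n=16: moves to 8(W), 12(W), 14(W), 15(W); every one is W ⇒ L
n=17: can move to 16, which is L ⇒ W
n=18: can move to 9, which is L ⇒ W
n=19: the only move is to 18(W), a W ⇒ L
n=20: can move to 16, which is L ⇒ W
n=21: can move to 7, which is L ⇒ W
L entries with 0 ≤ n ≤ 21: n = 0, 2, 5, 7, 9, 11, 13, 16, 19; that makes 9.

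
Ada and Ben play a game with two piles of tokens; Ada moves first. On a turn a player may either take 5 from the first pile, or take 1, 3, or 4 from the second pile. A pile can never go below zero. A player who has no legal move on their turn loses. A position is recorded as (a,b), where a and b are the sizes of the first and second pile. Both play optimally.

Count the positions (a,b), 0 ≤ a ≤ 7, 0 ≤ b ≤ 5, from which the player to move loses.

16

Classify positions by backward induction: terminal positions (no move available) are L. From any other position, the mover wins iff some move reaches an L.
Every move lowers a or b (never raises either), so fill the grid row by row in increasing a, and left to right within a row: each cell's successors are then already labelled.
      b=0  b=1  b=2  b=3  b=4  b=5
a=0:    L    W    L    W    W    W
a=1:    L    W    L    W    W    W
a=2:    L    W    L    W    W    W
a=3:    L    W    L    W    W    W
a=4:    L    W    L    W    W    W
a=5:    W    L    W    L    W    W
a=6:    W    L    W    L    W    W
a=7:    W    L    W    L    W    W
Cells with no legal move (terminal, hence L): (0,0), (1,0), (2,0), (3,0), (4,0).
The remaining L cells, each justified by listing all of its moves:
(0,2): L (sole option (0,1)(W) is W)
(1,2): L (sole option (1,1)(W) is W)
(2,2): L (sole option (2,1)(W) is W)
(3,2): L (sole option (3,1)(W) is W)
(4,2): L (sole option (4,1)(W) is W)
(5,1): L (options (0,1)(W), (5,0)(W) are all W)
(5,3): L (options (0,3)(W), (5,2)(W), (5,0)(W) are all W)
(6,1): L (options (1,1)(W), (6,0)(W) are all W)
(6,3): L (options (1,3)(W), (6,2)(W), (6,0)(W) are all W)
(7,1): L (options (2,1)(W), (7,0)(W) are all W)
(7,3): L (options (2,3)(W), (7,2)(W), (7,0)(W) are all W)
Every other cell has at least one move into one of the L cells above, so it is W.
L cells per row: a=0: 2, a=1: 2, a=2: 2, a=3: 2, a=4: 2, a=5: 2, a=6: 2, a=7: 2; total 16.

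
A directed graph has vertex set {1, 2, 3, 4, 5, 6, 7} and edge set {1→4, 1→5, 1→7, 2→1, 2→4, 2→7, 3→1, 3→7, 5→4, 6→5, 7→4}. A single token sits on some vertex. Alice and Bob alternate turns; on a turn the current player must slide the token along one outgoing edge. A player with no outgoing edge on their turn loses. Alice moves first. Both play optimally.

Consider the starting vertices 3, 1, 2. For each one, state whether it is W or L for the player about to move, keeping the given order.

3: L, 1: W, 2: W

Compute win/loss labels from the base case upward. A position with no move is L. Any other position is W if it can reach an L in one move, else L.
Every edge goes from a vertex to one that appears earlier in the order 4, 7, 5, 1, 6, 3, 2, so processing vertices in that order labels each vertex after all of its successors.
4: no outgoing edge → L
7: →4(L), so W
5: →4(L), so W
1: →4(L), so W
6: →5(W) only, which is W, so L
3: →1(W), 7(W) — all W, so L
2: →4(L), so W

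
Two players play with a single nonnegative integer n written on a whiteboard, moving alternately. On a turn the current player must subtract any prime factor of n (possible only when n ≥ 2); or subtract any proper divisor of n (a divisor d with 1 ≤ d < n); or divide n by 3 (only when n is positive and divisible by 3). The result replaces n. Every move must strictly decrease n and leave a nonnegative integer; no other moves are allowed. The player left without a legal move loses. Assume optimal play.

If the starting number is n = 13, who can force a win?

Use the standard recursion: the mover loses at a terminal position; elsewhere, the mover wins exactly when some move hands the opponent an L position.
n=0: no move → L
n=1: no move → L
n=2: →0(L), so W
n=3: →0(L), so W
n=4: →2(W), 3(W) — all W, so L
n=5: →0(L), so W
n=6: →4(L), so W
n=7: →0(L), so W
n=8: →4(L), so W
n=9: →3(W), 6(W), 8(W) — all W, so L
n=10: →9(L), so W
n=11: →0(L), so W
n=12: →4(L), so W
n=13: →0(L), so W
From 13 the player to move can move to 0, reaching an L position.

The first player wins.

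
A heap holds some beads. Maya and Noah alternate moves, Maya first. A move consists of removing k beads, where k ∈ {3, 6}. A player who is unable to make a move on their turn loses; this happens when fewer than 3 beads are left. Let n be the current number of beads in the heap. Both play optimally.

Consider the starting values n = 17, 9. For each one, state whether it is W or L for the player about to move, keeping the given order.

Positions with no move are L. A position that does have a move is losing for the player to move precisely when every available move leads to a winning position for the opponent. Fill in the labels:
n=0: no move → L
n=1: no move → L
n=2: no move → L
n=3: →0(L), so W
n=4: →1(L), so W
n=5: →2(L), so W
n=6: →0(L), so W
n=7: →1(L), so W
n=8: →2(L), so W
n=9: →6(W), 3(W) — all W, so L
n=10: →7(W), 4(W) — all W, so L
n=11: →8(W), 5(W) — all W, so L
n=12: →9(L), so W
n=13: →10(L), so W
n=14: →11(L), so W
n=15: →9(L), so W
n=16: →10(L), so W
n=17: →11(L), so W

17: W, 9: L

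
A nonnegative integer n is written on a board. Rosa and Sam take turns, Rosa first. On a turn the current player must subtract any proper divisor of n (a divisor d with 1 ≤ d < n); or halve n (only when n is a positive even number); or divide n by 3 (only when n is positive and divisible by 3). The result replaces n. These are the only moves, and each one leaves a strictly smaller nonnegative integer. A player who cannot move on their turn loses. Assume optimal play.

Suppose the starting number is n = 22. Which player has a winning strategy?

Classify positions by backward induction: terminal positions (no move available) are L. From any other position, the mover wins iff some move reaches an L.
n=0: no move → L
n=1: no move → L
n=2: reaches L-position 1 → W
n=3: reaches L-position 1 → W
n=4: only reaches 2(W), 3(W), all W → L
n=5: reaches L-position 4 → W
n=6: reaches L-position 4 → W
n=7: only reaches 6(W), which is W → L
n=8: reaches L-position 4 → W
n=9: only reaches 3(W), 6(W), 8(W), all W → L
n=10: reaches L-position 9 → W
n=11: only reaches 10(W), which is W → L
n=12: reaches L-position 4 → W
n=13: only reaches 12(W), which is W → L
n=14: reaches L-position 7 → W
n=15: only reaches 5(W), 10(W), 12(W), 14(W), all W → L
n=16: reaches L-position 15 → W
n=17: only reaches 16(W), which is W → L
n=18: reaches L-position 9 → W
n=19: only reaches 18(W), which is W → L
n=20: reaches L-position 15 → W
n=21: reaches L-position 7 → W
n=22: reaches L-position 11 → W
The starting position 22 is W: Rosa should move to 11, handing over an L position.

Rosa wins.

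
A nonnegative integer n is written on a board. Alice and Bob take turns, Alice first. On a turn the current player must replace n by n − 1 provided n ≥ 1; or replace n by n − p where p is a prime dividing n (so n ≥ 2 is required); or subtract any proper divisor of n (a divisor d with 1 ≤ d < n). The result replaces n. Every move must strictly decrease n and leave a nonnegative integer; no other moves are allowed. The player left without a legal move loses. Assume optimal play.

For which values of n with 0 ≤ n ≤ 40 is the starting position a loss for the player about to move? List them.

0, 4, 9, 14, 20, 26, 32, 35, 38

Build the W/L table. Terminal = L. A non-terminal position is W if it has a move to some L; otherwise it is L.
n=0: no move → L
n=1: W (go to 0, an L position)
n=2: W (go to 0, an L position)
n=3: W (go to 0, an L position)
n=4: L (options 2(W), 3(W) are all W)
n=5: W (go to 0, an L position)
n=6: W (go to 4, an L position)
n=7: W (go to 0, an L position)
n=8: W (go to 4, an L position)
n=9: L (options 6(W), 8(W) are all W)
n=10: W (go to 9, an L position)
n=11: W (go to 0, an L position)
n=12: W (go to 9, an L position)
n=13: W (go to 0, an L position)
n=14: L (options 7(W), 12(W), 13(W) are all W)
n=15: W (go to 14, an L position)
n=16: W (go to 14, an L position)
n=17: W (go to 0, an L position)
n=18: W (go to 9, an L position)
n=19: W (go to 0, an L position)
n=20: L (options 10(W), 15(W), 16(W), 18(W), 19(W) are all W)
n=21: W (go to 14, an L position)
n=22: W (go to 20, an L position)
n=23: W (go to 0, an L position)
n=24: W (go to 20, an L position)
n=25: W (go to 20, an L position)
n=26: L (options 13(W), 24(W), 25(W) are all W)
n=27: W (go to 26, an L position)
n=28: W (go to 14, an L position)
n=29: W (go to 0, an L position)
n=30: W (go to 20, an L position)
n=31: W (go to 0, an L position)
n=32: L (options 16(W), 24(W), 28(W), 30(W), 31(W) are all W)
n=33: W (go to 32, an L position)
n=34: W (go to 32, an L position)
n=35: L (options 28(W), 30(W), 34(W) are all W)
n=36: W (go to 32, an L position)
n=37: W (go to 0, an L position)
n=38: L (options 19(W), 36(W), 37(W) are all W)
n=39: W (go to 26, an L position)
n=40: W (go to 20, an L position)
Reading off the rows marked L gives the requested list; there are 9 such values of n.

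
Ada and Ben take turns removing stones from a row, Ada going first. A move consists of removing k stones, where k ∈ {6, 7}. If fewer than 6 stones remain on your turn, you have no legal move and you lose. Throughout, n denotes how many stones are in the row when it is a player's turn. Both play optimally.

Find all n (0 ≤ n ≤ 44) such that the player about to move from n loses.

Work bottom-up. With no move the player to move loses. Otherwise the position is W if at least one move leads to an L position for the opponent, and L if every move leads to a W.
n=0: no move → L
n=1: no move → L
n=2: no move → L
n=3: no move → L
n=4: no move → L
n=5: no move → L
n=6: W (go to 0, an L position)
n=7: W (go to 1, an L position)
n=8: W (go to 2, an L position)
n=9: W (go to 3, an L position)
n=10: W (go to 4, an L position)
n=11: W (go to 5, an L position)
n=12: W (go to 5, an L position)
n=13: L (options 7(W), 6(W) are all W)
n=14: L (options 8(W), 7(W) are all W)
n=15: L (options 9(W), 8(W) are all W)
n=16: L (options 10(W), 9(W) are all W)
n=17: L (options 11(W), 10(W) are all W)
n=18: L (options 12(W), 11(W) are all W)
n=19: W (go to 13, an L position)
n=20: W (go to 14, an L position)
n=21: W (go to 15, an L position)
n=22: W (go to 16, an L position)
n=23: W (go to 17, an L position)
n=24: W (go to 18, an L position)
n=25: W (go to 18, an L position)
n=26: L (options 20(W), 19(W) are all W)
n=27: L (options 21(W), 20(W) are all W)
n=28: L (options 22(W), 21(W) are all W)
n=29: L (options 23(W), 22(W) are all W)
n=30: L (options 24(W), 23(W) are all W)
n=31: L (options 25(W), 24(W) are all W)
n=32: W (go to 26, an L position)
n=33: W (go to 27, an L position)
n=34: W (go to 28, an L position)
n=35: W (go to 29, an L position)
n=36: W (go to 30, an L position)
n=37: W (go to 31, an L position)
n=38: W (go to 31, an L position)
n=39: L (options 33(W), 32(W) are all W)
n=40: L (options 34(W), 33(W) are all W)
n=41: L (options 35(W), 34(W) are all W)
n=42: L (options 36(W), 35(W) are all W)
n=43: L (options 37(W), 36(W) are all W)
n=44: L (options 38(W), 37(W) are all W)
Reading off the rows marked L gives the requested list; there are 24 such values of n.

0, 1, 2, 3, 4, 5, 13, 14, 15, 16, 17, 18, 26, 27, 28, 29, 30, 31, 39, 40, 41, 42, 43, 44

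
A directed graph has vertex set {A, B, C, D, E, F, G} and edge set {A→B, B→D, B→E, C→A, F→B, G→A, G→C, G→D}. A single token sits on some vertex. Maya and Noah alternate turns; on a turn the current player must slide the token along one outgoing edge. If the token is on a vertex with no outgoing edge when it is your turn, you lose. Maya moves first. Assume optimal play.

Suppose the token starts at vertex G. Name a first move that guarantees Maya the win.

Use the standard recursion: the mover loses at a terminal position; elsewhere, the mover wins exactly when some move hands the opponent an L position.
Every edge goes from a vertex to one that appears earlier in the order E, D, B, A, C, F, G, so processing vertices in that order labels each vertex after all of its successors.
E: no outgoing edge → L
D: no outgoing edge → L
B: W (go to D, an L position)
A: L (sole option B(W) is W)
C: W (go to A, an L position)
F: L (sole option B(W) is W)
G: W (go to A, an L position)
From G, the L positions reachable in one move are: A, D. Any move reaching one of these is winning.

Move to A.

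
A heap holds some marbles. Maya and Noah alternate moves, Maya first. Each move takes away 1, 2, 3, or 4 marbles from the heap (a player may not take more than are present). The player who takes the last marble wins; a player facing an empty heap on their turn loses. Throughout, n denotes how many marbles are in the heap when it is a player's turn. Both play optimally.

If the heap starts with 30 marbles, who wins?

Work bottom-up. With no move the player to move loses. Otherwise the position is W if at least one move leads to an L position for the opponent, and L if every move leads to a W.
n=0: no move → L
n=1: →0(L), so W
n=2: →0(L), so W
n=3: →0(L), so W
n=4: →0(L), so W
n=5: →4(W), 3(W), 2(W), 1(W) — all W, so L
n=6: →5(L), so W
n=7: →5(L), so W
n=8: →5(L), so W
n=9: →5(L), so W
n=10: →9(W), 8(W), 7(W), 6(W) — all W, so L
n=11: →10(L), so W
n=12: →10(L), so W
n=13: →10(L), so W
n=14: →10(L), so W
n=15: →14(W), 13(W), 12(W), 11(W) — all W, so L
n=16: →15(L), so W
n=17: →15(L), so W
n=18: →15(L), so W
n=19: →15(L), so W
n=20: →19(W), 18(W), 17(W), 16(W) — all W, so L
n=21: →20(L), so W
n=22: →20(L), so W
n=23: →20(L), so W
n=24: →20(L), so W
n=25: →24(W), 23(W), 22(W), 21(W) — all W, so L
n=26: →25(L), so W
n=27: →25(L), so W
n=28: →25(L), so W
n=29: →25(L), so W
n=30: →29(W), 28(W), 27(W), 26(W) — all W, so L
Every move from 30 reaches a W position, so the mover loses.

Noah wins.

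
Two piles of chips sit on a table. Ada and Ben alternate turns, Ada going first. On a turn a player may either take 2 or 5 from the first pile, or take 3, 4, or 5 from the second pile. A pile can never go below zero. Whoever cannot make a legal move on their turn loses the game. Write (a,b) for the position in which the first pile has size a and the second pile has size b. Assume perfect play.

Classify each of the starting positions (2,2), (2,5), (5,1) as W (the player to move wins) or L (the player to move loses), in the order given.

(2,2): W, (2,5): L, (5,1): W

Positions with no move are L. A position that does have a move is losing for the player to move precisely when every available move leads to a winning position for the opponent. Fill in the labels:
No move ever increases a pile, so every position that can arise here has a ≤ 5 and b ≤ 5; it is enough to label the cells with 0 ≤ a ≤ 5 and 0 ≤ b ≤ 5.
Every move lowers a or b (never raises either), so fill the grid row by row in increasing a, and left to right within a row: each cell's successors are then already labelled.
      b=0  b=1  b=2  b=3  b=4  b=5
a=0:    L    L    L    W    W    W
a=1:    L    L    L    W    W    W
a=2:    W    W    W    L    L    L
a=3:    W    W    W    L    L    L
a=4:    L    L    L    W    W    W
a=5:    W    W    W    W    W    W
Cells with no legal move (terminal, hence L): (0,0), (0,1), (0,2), (1,0), (1,1), (1,2).
The remaining L cells, each justified by listing all of its moves:
(2,3): →(0,3)(W), (2,0)(W) — all W, so L
(2,4): →(0,4)(W), (2,1)(W), (2,0)(W) — all W, so L
(2,5): →(0,5)(W), (2,2)(W), (2,1)(W), (2,0)(W) — all W, so L
(3,3): →(1,3)(W), (3,0)(W) — all W, so L
(3,4): →(1,4)(W), (3,1)(W), (3,0)(W) — all W, so L
(3,5): →(1,5)(W), (3,2)(W), (3,1)(W), (3,0)(W) — all W, so L
(4,0): →(2,0)(W) only, which is W, so L
(4,1): →(2,1)(W) only, which is W, so L
(4,2): →(2,2)(W) only, which is W, so L
Every other cell has at least one move into one of the L cells above, so it is W.
(2,2): the move to (0,2) reaches an L cell, so W
(2,5): one of the L cells justified above, so L
(5,1): the move to (0,1) reaches an L cell, so W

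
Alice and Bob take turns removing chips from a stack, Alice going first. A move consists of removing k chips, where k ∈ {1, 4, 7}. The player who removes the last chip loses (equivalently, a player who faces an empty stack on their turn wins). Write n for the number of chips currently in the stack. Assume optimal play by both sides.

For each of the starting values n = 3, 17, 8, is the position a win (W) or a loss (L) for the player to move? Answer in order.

3: L, 17: L, 8: W

Use the standard recursion: the mover wins at a terminal position; elsewhere, the mover wins exactly when some move hands the opponent an L position.
n=0: no move; the opponent has just taken the last chip and therefore loses → W
n=1: the only move is to 0(W), a W ⇒ L
n=2: can move to 1, which is L ⇒ W
n=3: the only move is to 2(W), a W ⇒ L
n=4: can move to 3, which is L ⇒ W
n=5: can move to 1, which is L ⇒ W
n=6: moves to 5(W), 2(W); every one is W ⇒ L
n=7: can move to 6, which is L ⇒ W
n=8: can move to 1, which is L ⇒ W
n=9: moves to 8(W), 5(W), 2(W); every one is W ⇒ L
n=10: can move to 9, which is L ⇒ W
n=11: moves to 10(W), 7(W), 4(W); every one is W ⇒ L
n=12: can move to 11, which is L ⇒ W
n=13: can move to 9, which is L ⇒ W
n=14: moves to 13(W), 10(W), 7(W); every one is W ⇒ L
n=15: can move to 14, which is L ⇒ W
n=16: can move to 9, which is L ⇒ W
n=17: moves to 16(W), 13(W), 10(W); every one is W ⇒ L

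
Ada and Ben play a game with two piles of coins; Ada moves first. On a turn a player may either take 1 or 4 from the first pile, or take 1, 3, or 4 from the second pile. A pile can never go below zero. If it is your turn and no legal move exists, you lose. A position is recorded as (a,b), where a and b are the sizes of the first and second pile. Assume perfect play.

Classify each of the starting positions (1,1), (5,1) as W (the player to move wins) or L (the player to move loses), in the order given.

(1,1): L, (5,1): W

Work bottom-up. With no move the player to move loses. Otherwise the position is W if at least one move leads to an L position for the opponent, and L if every move leads to a W.
No move ever increases a pile, so every position that can arise here has a ≤ 5 and b ≤ 1; it is enough to label the cells with 0 ≤ a ≤ 5 and 0 ≤ b ≤ 1.
Every move lowers a or b (never raises either), so fill the grid row by row in increasing a, and left to right within a row: each cell's successors are then already labelled.
      b=0  b=1
a=0:    L    W
a=1:    W    L
a=2:    L    W
a=3:    W    L
a=4:    W    W
a=5:    L    W
Cells with no legal move (terminal, hence L): (0,0).
The remaining L cells, each justified by listing all of its moves:
(1,1): only reaches (0,1)(W), (1,0)(W), all W → L
(2,0): only reaches (1,0)(W), which is W → L
(3,1): only reaches (2,1)(W), (3,0)(W), all W → L
(5,0): only reaches (4,0)(W), (1,0)(W), all W → L
Every other cell has at least one move into one of the L cells above, so it is W.
(1,1): one of the L cells justified above, so L
(5,1): the move to (1,1) reaches an L cell, so W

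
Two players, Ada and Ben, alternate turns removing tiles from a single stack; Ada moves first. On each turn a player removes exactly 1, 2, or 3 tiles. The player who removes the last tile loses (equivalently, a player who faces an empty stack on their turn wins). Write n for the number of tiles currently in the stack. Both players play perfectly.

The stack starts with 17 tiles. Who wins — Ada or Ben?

Ben wins.

Work bottom-up. With no move the player to move wins. Otherwise the position is W if at least one move leads to an L position for the opponent, and L if every move leads to a W.
n=0: no move; the opponent has just taken the last tile and therefore loses → W
n=1: L (sole option 0(W) is W)
n=2: W (go to 1, an L position)
n=3: W (go to 1, an L position)
n=4: W (go to 1, an L position)
n=5: L (options 4(W), 3(W), 2(W) are all W)
n=6: W (go to 5, an L position)
n=7: W (go to 5, an L position)
n=8: W (go to 5, an L position)
n=9: L (options 8(W), 7(W), 6(W) are all W)
n=10: W (go to 9, an L position)
n=11: W (go to 9, an L position)
n=12: W (go to 9, an L position)
n=13: L (options 12(W), 11(W), 10(W) are all W)
n=14: W (go to 13, an L position)
n=15: W (go to 13, an L position)
n=16: W (go to 13, an L position)
n=17: L (options 16(W), 15(W), 14(W) are all W)
Every move from 17 reaches a W position, so the mover loses.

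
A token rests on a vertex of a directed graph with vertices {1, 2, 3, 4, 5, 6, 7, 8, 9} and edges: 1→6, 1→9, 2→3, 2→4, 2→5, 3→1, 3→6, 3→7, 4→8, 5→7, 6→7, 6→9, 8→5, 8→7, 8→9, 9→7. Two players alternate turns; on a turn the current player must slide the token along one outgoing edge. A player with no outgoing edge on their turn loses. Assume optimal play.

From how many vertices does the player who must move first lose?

Build the W/L table. Terminal = L. A non-terminal position is W if it has a move to some L; otherwise it is L.
Every edge goes from a vertex to one that appears earlier in the order 7, 9, 6, 5, 1, 3, 8, 4, 2, so processing vertices in that order labels each vertex after all of its successors.
7: no outgoing edge → L
9: can move to 7, which is L ⇒ W
6: can move to 7, which is L ⇒ W
5: can move to 7, which is L ⇒ W
1: moves to 6(W), 9(W); every one is W ⇒ L
3: can move to 1, which is L ⇒ W
8: can move to 7, which is L ⇒ W
4: the only move is to 8(W), a W ⇒ L
2: can move to 4, which is L ⇒ W
The L vertices are 1, 4, 7; that is 3 in all.

3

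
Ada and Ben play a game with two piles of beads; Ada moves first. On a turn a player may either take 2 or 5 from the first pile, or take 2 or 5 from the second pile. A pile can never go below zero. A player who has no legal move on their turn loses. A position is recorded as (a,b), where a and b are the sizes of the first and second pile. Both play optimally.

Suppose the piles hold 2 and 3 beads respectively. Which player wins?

Work bottom-up. With no move the player to move loses. Otherwise the position is W if at least one move leads to an L position for the opponent, and L if every move leads to a W.
No move ever increases a pile, so every position that can arise here has a ≤ 2 and b ≤ 3; it is enough to label the cells with 0 ≤ a ≤ 2 and 0 ≤ b ≤ 3.
Every move lowers a or b (never raises either), so fill the grid row by row in increasing a, and left to right within a row: each cell's successors are then already labelled.
      b=0  b=1  b=2  b=3
a=0:    L    L    W    W
a=1:    L    L    W    W
a=2:    W    W    L    L
Cells with no legal move (terminal, hence L): (0,0), (0,1), (1,0), (1,1).
The remaining L cells, each justified by listing all of its moves:
(2,2): →(0,2)(W), (2,0)(W) — all W, so L
(2,3): →(0,3)(W), (2,1)(W) — all W, so L
Every other cell has at least one move into one of the L cells above, so it is W.
Every move from (2,3) reaches a W position, so the mover loses.

Ben wins.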